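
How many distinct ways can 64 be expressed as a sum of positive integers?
1741630

p(n) counts ways to write n as a sum of positive integers (order ignored).
Euler's pentagonal recurrence: p(k) = p(k-1) + p(k-2) - p(k-5) - p(k-7) + p(k-12) + p(k-15) - ... (offsets j(3j∓1)/2, signs ++--, p(0)=1, p(<0)=0).
DP table for k = 0..63: p(0)=1, p(1)=1, p(2)=2, p(3)=3, p(4)=5, p(5)=7, p(6)=11, p(7)=15, p(8)=22, p(9)=30, p(10)=42, p(11)=56, p(12)=77, p(13)=101, p(14)=135, p(15)=176, p(16)=231, p(17)=297, p(18)=385, p(19)=490, p(20)=627, p(21)=792, p(22)=1002, p(23)=1255, p(24)=1575, p(25)=1958, p(26)=2436, p(27)=3010, p(28)=3718, p(29)=4565, p(30)=5604, p(31)=6842, p(32)=8349, p(33)=10143, p(34)=12310, p(35)=14883, p(36)=17977, p(37)=21637, p(38)=26015, p(39)=31185, p(40)=37338, p(41)=44583, p(42)=53174, p(43)=63261, p(44)=75175, p(45)=89134, p(46)=105558, p(47)=124754, p(48)=147273, p(49)=173525, p(50)=204226, p(51)=239943, p(52)=281589, p(53)=329931, p(54)=386155, p(55)=451276, p(56)=526823, p(57)=614154, p(58)=715220, p(59)=831820, p(60)=966467, p(61)=1121505, p(62)=1300156, p(63)=1505499.
Final step: p(64) = p(63) + p(62) - p(59) - p(57) + p(52) + p(49) - p(42) - p(38) + p(29) + p(24) - p(13) - p(7)
= 1505499 + 1300156 - 831820 - 614154 + 281589 + 173525 - 53174 - 26015 + 4565 + 1575 - 101 - 15
= 1741630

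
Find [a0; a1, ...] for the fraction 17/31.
[0; 1, 1, 4, 1, 2]

Euclidean algorithm steps:
17 = 0 × 31 + 17
31 = 1 × 17 + 14
17 = 1 × 14 + 3
14 = 4 × 3 + 2
3 = 1 × 2 + 1
2 = 2 × 1 + 0
Continued fraction: [0; 1, 1, 4, 1, 2]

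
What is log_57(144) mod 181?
76

Baby-step giant-step with step n = ⌈√181⌉ = 14.
Baby steps 57^j mod 181 (j:value) for j=0..13: 0:1, 1:57, 2:172, 3:30, 4:81, 5:92, 6:176, 7:77, 8:45, 9:31, 10:138, 11:83, 12:25, 13:158.
Giant-step multiplier: 57^(-14) ≡ 57^(180-14) = 57^166 ≡ 37 (mod 181).
Giant steps γ_i = 144·37^i mod 181: γ_0=144, γ_1=79, γ_2=27, γ_3=94, γ_4=39, γ_5=176 (in table at j=6).
x = i·n + j = 5·14 + 6 = 76.
Check: 57^76 ≡ 144 (mod 181).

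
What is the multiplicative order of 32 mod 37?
36

37 is prime, so ord(32) divides φ(37) = 36.
Divisors of 36: 1, 2, 3, 4, 6, 9, 12, 18, 36.
Repeated squaring: 32^1 ≡ 32, 32^2 ≡ 25, 32^4 ≡ 33, 32^8 ≡ 16, 32^16 ≡ 34, 32^32 ≡ 9 (mod 37).
Test 32^d mod 37 for each divisor d in increasing order:
32^1 ≡ 32
32^2 ≡ 25
32^3 = 32^2·32^1 ≡ 23
32^4 ≡ 33
32^6 = 32^4·32^2 ≡ 11
32^9 = 32^8·32^1 ≡ 31
32^12 = 32^8·32^4 ≡ 10
32^18 = 32^16·32^2 ≡ 36
32^36 = 32^32·32^4 ≡ 1  ← first divisor giving 1
The order is 36.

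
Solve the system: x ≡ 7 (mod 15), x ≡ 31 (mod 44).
427

Using Chinese Remainder Theorem:
M = 15 × 44 = 660
M1 = 44, M2 = 15
y1 = 44^(-1) mod 15 = 14
y2 = 15^(-1) mod 44 = 3
x = (7×44×14 + 31×15×3) mod 660 = 427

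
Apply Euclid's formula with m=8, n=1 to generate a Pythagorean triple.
(63, 16, 65)

Euclid's formula: a = m² - n², b = 2mn, c = m² + n²
m = 8, n = 1
a = 8² - 1² = 64 - 1 = 63
b = 2 × 8 × 1 = 16
c = 8² + 1² = 64 + 1 = 65
Verification: 63² + 16² = 3969 + 256 = 4225 = 65² ✓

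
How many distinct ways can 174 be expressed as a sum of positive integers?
397125074750

p(n) counts ways to write n as a sum of positive integers (order ignored).
Euler's pentagonal recurrence: p(k) = p(k-1) + p(k-2) - p(k-5) - p(k-7) + p(k-12) + p(k-15) - ... (offsets j(3j∓1)/2, signs ++--, p(0)=1, p(<0)=0).
DP table for k = 0..173: p(0)=1, p(1)=1, p(2)=2, p(3)=3, p(4)=5, p(5)=7, p(6)=11, p(7)=15, p(8)=22, p(9)=30, p(10)=42, p(11)=56, p(12)=77, p(13)=101, p(14)=135, p(15)=176, p(16)=231, p(17)=297, p(18)=385, p(19)=490, p(20)=627, p(21)=792, p(22)=1002, p(23)=1255, p(24)=1575, p(25)=1958, p(26)=2436, p(27)=3010, p(28)=3718, p(29)=4565, p(30)=5604, p(31)=6842, p(32)=8349, p(33)=10143, p(34)=12310, p(35)=14883, p(36)=17977, p(37)=21637, p(38)=26015, p(39)=31185, p(40)=37338, p(41)=44583, p(42)=53174, p(43)=63261, p(44)=75175, p(45)=89134, p(46)=105558, p(47)=124754, p(48)=147273, p(49)=173525, p(50)=204226, p(51)=239943, p(52)=281589, p(53)=329931, p(54)=386155, p(55)=451276, p(56)=526823, p(57)=614154, p(58)=715220, p(59)=831820, p(60)=966467, p(61)=1121505, p(62)=1300156, p(63)=1505499, p(64)=1741630, p(65)=2012558, p(66)=2323520, p(67)=2679689, p(68)=3087735, p(69)=3554345, p(70)=4087968, p(71)=4697205, p(72)=5392783, p(73)=6185689, p(74)=7089500, p(75)=8118264, p(76)=9289091, p(77)=10619863, p(78)=12132164, p(79)=13848650, p(80)=15796476, p(81)=18004327, p(82)=20506255, p(83)=23338469, p(84)=26543660, p(85)=30167357, p(86)=34262962, p(87)=38887673, p(88)=44108109, p(89)=49995925, p(90)=56634173, p(91)=64112359, p(92)=72533807, p(93)=82010177, p(94)=92669720, p(95)=104651419, p(96)=118114304, p(97)=133230930, p(98)=150198136, p(99)=169229875, p(100)=190569292, p(101)=214481126, p(102)=241265379, p(103)=271248950, p(104)=304801365, p(105)=342325709, p(106)=384276336, p(107)=431149389, p(108)=483502844, p(109)=541946240, p(110)=607163746, p(111)=679903203, p(112)=761002156, p(113)=851376628, p(114)=952050665, p(115)=1064144451, p(116)=1188908248, p(117)=1327710076, p(118)=1482074143, p(119)=1653668665, p(120)=1844349560, p(121)=2056148051, p(122)=2291320912, p(123)=2552338241, p(124)=2841940500, p(125)=3163127352, p(126)=3519222692, p(127)=3913864295, p(128)=4351078600, p(129)=4835271870, p(130)=5371315400, p(131)=5964539504, p(132)=6620830889, p(133)=7346629512, p(134)=8149040695, p(135)=9035836076, p(136)=10015581680, p(137)=11097645016, p(138)=12292341831, p(139)=13610949895, p(140)=15065878135, p(141)=16670689208, p(142)=18440293320, p(143)=20390982757, p(144)=22540654445, p(145)=24908858009, p(146)=27517052599, p(147)=30388671978, p(148)=33549419497, p(149)=37027355200, p(150)=40853235313, p(151)=45060624582, p(152)=49686288421, p(153)=54770336324, p(154)=60356673280, p(155)=66493182097, p(156)=73232243759, p(157)=80630964769, p(158)=88751778802, p(159)=97662728555, p(160)=107438159466, p(161)=118159068427, p(162)=129913904637, p(163)=142798995930, p(164)=156919475295, p(165)=172389800255, p(166)=189334822579, p(167)=207890420102, p(168)=228204732751, p(169)=250438925115, p(170)=274768617130, p(171)=301384802048, p(172)=330495499613, p(173)=362326859895.
Final step: p(174) = p(173) + p(172) - p(169) - p(167) + p(162) + p(159) - p(152) - p(148) + p(139) + p(134) - p(123) - p(117) + p(104) + p(97) - p(82) - p(74) + p(57) + p(48) - p(29) - p(19)
= 362326859895 + 330495499613 - 250438925115 - 207890420102 + 129913904637 + 97662728555 - 49686288421 - 33549419497 + 13610949895 + 8149040695 - 2552338241 - 1327710076 + 304801365 + 133230930 - 20506255 - 7089500 + 614154 + 147273 - 4565 - 490
= 397125074750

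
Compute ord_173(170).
172

173 is prime, so ord(170) divides φ(173) = 172.
Divisors of 172: 1, 2, 4, 43, 86, 172.
Repeated squaring: 170^1 ≡ 170, 170^2 ≡ 9, 170^4 ≡ 81, 170^8 ≡ 160, 170^16 ≡ 169, 170^32 ≡ 16, 170^64 ≡ 83, 170^128 ≡ 142 (mod 173).
Test 170^d mod 173 for each divisor d in increasing order:
170^1 ≡ 170
170^2 ≡ 9
170^4 ≡ 81
170^43 = 170^32·170^8·170^2·170^1 ≡ 80
170^86 = 170^64·170^16·170^4·170^2 ≡ 172
170^172 = 170^128·170^32·170^8·170^4 ≡ 1  ← first divisor giving 1
The order is 172.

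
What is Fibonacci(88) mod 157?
10

Matrix identity: Q^n = [[F_(n+1), F_n], [F_n, F_(n-1)]] with Q = [[1,1],[1,0]].
n = 88 = 1011000₂. Square-and-multiply, entries mod 157:
Q^1 = [[1,1],[1,0]]
Q^2 = (Q^1)² = [[2,1],[1,1]]
Q^5 = (Q^2)²·Q = [[8,5],[5,3]]
Q^11 = (Q^5)²·Q = [[144,89],[89,55]]
Q^22 = (Q^11)² = [[83,127],[127,113]]
Q^44 = (Q^22)² = [[96,86],[86,10]]
Q^88 = (Q^44)² = [[127,10],[10,117]]
F_88 mod 157 = Q^88[0][1] = 10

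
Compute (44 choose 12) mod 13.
0

Using Lucas' theorem:
Write n=44 and k=12 in base 13:
n in base 13: [3, 5]
k in base 13: [0, 12]
C(44,12) mod 13 = ∏ C(n_i, k_i) mod 13
Digit binomials (mod 13): C(3,0) = 1; C(5,12) = 0 (k_i > n_i)
Product: 1 × 0 = 0 ≡ 0 (mod 13)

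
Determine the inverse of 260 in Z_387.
323

gcd(260, 387) = 1, so the inverse exists.
Extended Euclidean algorithm on (387, 260):
387 = 1 × 260 + 127  ⟹  127 = (1)·387 + (-1)·260
260 = 2 × 127 + 6  ⟹  6 = (-2)·387 + (3)·260
127 = 21 × 6 + 1  ⟹  1 = (43)·387 + (-64)·260
So (-64)·260 ≡ 1 (mod 387), i.e. 260^(-1) ≡ -64 ≡ 323 (mod 387).
Check: 260 × 323 = 83980 ≡ 1 (mod 387)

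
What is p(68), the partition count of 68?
3087735

p(n) counts ways to write n as a sum of positive integers (order ignored).
Euler's pentagonal recurrence: p(k) = p(k-1) + p(k-2) - p(k-5) - p(k-7) + p(k-12) + p(k-15) - ... (offsets j(3j∓1)/2, signs ++--, p(0)=1, p(<0)=0).
DP table for k = 0..67: p(0)=1, p(1)=1, p(2)=2, p(3)=3, p(4)=5, p(5)=7, p(6)=11, p(7)=15, p(8)=22, p(9)=30, p(10)=42, p(11)=56, p(12)=77, p(13)=101, p(14)=135, p(15)=176, p(16)=231, p(17)=297, p(18)=385, p(19)=490, p(20)=627, p(21)=792, p(22)=1002, p(23)=1255, p(24)=1575, p(25)=1958, p(26)=2436, p(27)=3010, p(28)=3718, p(29)=4565, p(30)=5604, p(31)=6842, p(32)=8349, p(33)=10143, p(34)=12310, p(35)=14883, p(36)=17977, p(37)=21637, p(38)=26015, p(39)=31185, p(40)=37338, p(41)=44583, p(42)=53174, p(43)=63261, p(44)=75175, p(45)=89134, p(46)=105558, p(47)=124754, p(48)=147273, p(49)=173525, p(50)=204226, p(51)=239943, p(52)=281589, p(53)=329931, p(54)=386155, p(55)=451276, p(56)=526823, p(57)=614154, p(58)=715220, p(59)=831820, p(60)=966467, p(61)=1121505, p(62)=1300156, p(63)=1505499, p(64)=1741630, p(65)=2012558, p(66)=2323520, p(67)=2679689.
Final step: p(68) = p(67) + p(66) - p(63) - p(61) + p(56) + p(53) - p(46) - p(42) + p(33) + p(28) - p(17) - p(11)
= 2679689 + 2323520 - 1505499 - 1121505 + 526823 + 329931 - 105558 - 53174 + 10143 + 3718 - 297 - 56
= 3087735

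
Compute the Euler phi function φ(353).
352

353 = 353
φ(n) = n × ∏(1 - 1/p) for each prime p dividing n
φ(353) = 353 × (1 - 1/353) = 352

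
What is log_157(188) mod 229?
181

Baby-step giant-step with step n = ⌈√229⌉ = 16.
Baby steps 157^j mod 229 (j:value) for j=0..15: 0:1, 1:157, 2:146, 3:22, 4:19, 5:6, 6:26, 7:189, 8:132, 9:114, 10:36, 11:156, 12:218, 13:105, 14:226, 15:216.
Giant-step multiplier: 157^(-16) ≡ 157^(228-16) = 157^212 ≡ 126 (mod 229).
Giant steps γ_i = 188·126^i mod 229: γ_0=188, γ_1=101, γ_2=131, γ_3=18, γ_4=207, γ_5=205, γ_6=182, γ_7=32, γ_8=139, γ_9=110, γ_10=120, γ_11=6 (in table at j=5).
x = i·n + j = 11·16 + 5 = 181.
Check: 157^181 ≡ 188 (mod 229).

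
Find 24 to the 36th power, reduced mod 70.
36

Repeated squaring. Binary of 36 = 100100.
24^1 ≡ 24 (mod 70); 24^2 ≡ 16 (mod 70); 24^4 ≡ 46 (mod 70); 24^8 ≡ 16 (mod 70); 24^16 ≡ 46 (mod 70); 24^32 ≡ 16 (mod 70)
24^36 = 24^4 × 24^32 ≡ 36 (mod 70)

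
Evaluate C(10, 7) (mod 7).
1

Using Lucas' theorem:
Write n=10 and k=7 in base 7:
n in base 7: [1, 3]
k in base 7: [1, 0]
C(10,7) mod 7 = ∏ C(n_i, k_i) mod 7
Digit binomials (mod 7): C(1,1) = 1; C(3,0) = 1
Product: 1 × 1 = 1 ≡ 1 (mod 7)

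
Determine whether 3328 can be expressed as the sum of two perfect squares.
32² + 48² (a=32, b=48)

Factorization: 3328 = 2^8 × 13
By Fermat: n is sum of two squares iff every prime p ≡ 3 (mod 4) appears to even power.
All primes ≡ 3 (mod 4) appear to even power.
Search a = 0, 1, 2, … for 3328 - a² a perfect square: first hit at a = 32: 3328 - 1024 = 2304 = 48².
3328 = 32² + 48² = 1024 + 2304 ✓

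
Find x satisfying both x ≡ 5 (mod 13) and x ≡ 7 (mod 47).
148

Using Chinese Remainder Theorem:
M = 13 × 47 = 611
M1 = 47, M2 = 13
y1 = 47^(-1) mod 13 = 5
y2 = 13^(-1) mod 47 = 29
x = (5×47×5 + 7×13×29) mod 611 = 148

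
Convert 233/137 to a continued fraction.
[1; 1, 2, 2, 1, 13]

Euclidean algorithm steps:
233 = 1 × 137 + 96
137 = 1 × 96 + 41
96 = 2 × 41 + 14
41 = 2 × 14 + 13
14 = 1 × 13 + 1
13 = 13 × 1 + 0
Continued fraction: [1; 1, 2, 2, 1, 13]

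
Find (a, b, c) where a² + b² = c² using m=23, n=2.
(525, 92, 533)

Euclid's formula: a = m² - n², b = 2mn, c = m² + n²
m = 23, n = 2
a = 23² - 2² = 529 - 4 = 525
b = 2 × 23 × 2 = 92
c = 23² + 2² = 529 + 4 = 533
Verification: 525² + 92² = 275625 + 8464 = 284089 = 533² ✓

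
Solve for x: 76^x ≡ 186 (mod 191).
55

Baby-step giant-step with step n = ⌈√191⌉ = 14.
Baby steps 76^j mod 191 (j:value) for j=0..13: 0:1, 1:76, 2:46, 3:58, 4:15, 5:185, 6:117, 7:106, 8:34, 9:101, 10:36, 11:62, 12:128, 13:178.
Giant-step multiplier: 76^(-14) ≡ 76^(190-14) = 76^176 ≡ 81 (mod 191).
Giant steps γ_i = 186·81^i mod 191: γ_0=186, γ_1=168, γ_2=47, γ_3=178 (in table at j=13).
x = i·n + j = 3·14 + 13 = 55.
Check: 76^55 ≡ 186 (mod 191).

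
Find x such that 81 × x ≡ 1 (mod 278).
127

gcd(81, 278) = 1, so the inverse exists.
Extended Euclidean algorithm on (278, 81):
278 = 3 × 81 + 35  ⟹  35 = (1)·278 + (-3)·81
81 = 2 × 35 + 11  ⟹  11 = (-2)·278 + (7)·81
35 = 3 × 11 + 2  ⟹  2 = (7)·278 + (-24)·81
11 = 5 × 2 + 1  ⟹  1 = (-37)·278 + (127)·81
So (127)·81 ≡ 1 (mod 278), i.e. 81^(-1) ≡ 127 (mod 278).
Check: 81 × 127 = 10287 ≡ 1 (mod 278)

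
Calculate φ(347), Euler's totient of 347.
346

347 = 347
φ(n) = n × ∏(1 - 1/p) for each prime p dividing n
φ(347) = 347 × (1 - 1/347) = 346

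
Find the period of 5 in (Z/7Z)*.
6

7 is prime, so ord(5) divides φ(7) = 6.
Divisors of 6: 1, 2, 3, 6.
Repeated squaring: 5^1 ≡ 5, 5^2 ≡ 4, 5^4 ≡ 2 (mod 7).
Test 5^d mod 7 for each divisor d in increasing order:
5^1 ≡ 5
5^2 ≡ 4
5^3 = 5^2·5^1 ≡ 6
5^6 = 5^4·5^2 ≡ 1  ← first divisor giving 1
The order is 6.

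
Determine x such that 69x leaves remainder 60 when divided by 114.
x ≡ 24 (mod 38)

gcd(69, 114) = 3, which divides 60, so solutions exist.
Divide through by 3: 23x ≡ 20 (mod 38).
Find 23^(-1) mod 38 by the extended Euclidean algorithm:
38 = 1 × 23 + 15  ⟹  15 = (1)·38 + (-1)·23
23 = 1 × 15 + 8  ⟹  8 = (-1)·38 + (2)·23
15 = 1 × 8 + 7  ⟹  7 = (2)·38 + (-3)·23
8 = 1 × 7 + 1  ⟹  1 = (-3)·38 + (5)·23
So (5)·23 ≡ 1 (mod 38), i.e. 23^(-1) ≡ 5 (mod 38).
x ≡ 5 × 20 = 100 ≡ 24 (mod 38).
Check: 69 × 24 = 1656 ≡ 60 (mod 114).
x ≡ 24 (mod 38), giving 3 solutions mod 114.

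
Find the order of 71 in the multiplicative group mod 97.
96

97 is prime, so ord(71) divides φ(97) = 96.
Divisors of 96: 1, 2, 3, 4, 6, 8, 12, 16, 24, 32, 48, 96.
Repeated squaring: 71^1 ≡ 71, 71^2 ≡ 94, 71^4 ≡ 9, 71^8 ≡ 81, 71^16 ≡ 62, 71^32 ≡ 61, 71^64 ≡ 35 (mod 97).
Test 71^d mod 97 for each divisor d in increasing order:
71^1 ≡ 71
71^2 ≡ 94
71^3 = 71^2·71^1 ≡ 78
71^4 ≡ 9
71^6 = 71^4·71^2 ≡ 70
71^8 ≡ 81
71^12 = 71^8·71^4 ≡ 50
71^16 ≡ 62
71^24 = 71^16·71^8 ≡ 75
71^32 ≡ 61
71^48 = 71^32·71^16 ≡ 96
71^96 = 71^64·71^32 ≡ 1  ← first divisor giving 1
The order is 96.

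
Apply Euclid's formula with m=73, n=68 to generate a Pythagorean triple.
(705, 9928, 9953)

Euclid's formula: a = m² - n², b = 2mn, c = m² + n²
m = 73, n = 68
a = 73² - 68² = 5329 - 4624 = 705
b = 2 × 73 × 68 = 9928
c = 73² + 68² = 5329 + 4624 = 9953
Verification: 705² + 9928² = 497025 + 98565184 = 99062209 = 9953² ✓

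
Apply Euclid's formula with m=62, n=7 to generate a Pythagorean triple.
(3795, 868, 3893)

Euclid's formula: a = m² - n², b = 2mn, c = m² + n²
m = 62, n = 7
a = 62² - 7² = 3844 - 49 = 3795
b = 2 × 62 × 7 = 868
c = 62² + 7² = 3844 + 49 = 3893
Verification: 3795² + 868² = 14402025 + 753424 = 15155449 = 3893² ✓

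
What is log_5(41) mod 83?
44

Baby-step giant-step with step n = ⌈√83⌉ = 10.
Baby steps 5^j mod 83 (j:value) for j=0..9: 0:1, 1:5, 2:25, 3:42, 4:44, 5:54, 6:21, 7:22, 8:27, 9:52.
Giant-step multiplier: 5^(-10) ≡ 5^(82-10) = 5^72 ≡ 68 (mod 83).
Giant steps γ_i = 41·68^i mod 83: γ_0=41, γ_1=49, γ_2=12, γ_3=69, γ_4=44 (in table at j=4).
x = i·n + j = 4·10 + 4 = 44.
Check: 5^44 ≡ 41 (mod 83).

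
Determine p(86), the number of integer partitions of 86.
34262962

p(n) counts ways to write n as a sum of positive integers (order ignored).
Euler's pentagonal recurrence: p(k) = p(k-1) + p(k-2) - p(k-5) - p(k-7) + p(k-12) + p(k-15) - ... (offsets j(3j∓1)/2, signs ++--, p(0)=1, p(<0)=0).
DP table for k = 0..85: p(0)=1, p(1)=1, p(2)=2, p(3)=3, p(4)=5, p(5)=7, p(6)=11, p(7)=15, p(8)=22, p(9)=30, p(10)=42, p(11)=56, p(12)=77, p(13)=101, p(14)=135, p(15)=176, p(16)=231, p(17)=297, p(18)=385, p(19)=490, p(20)=627, p(21)=792, p(22)=1002, p(23)=1255, p(24)=1575, p(25)=1958, p(26)=2436, p(27)=3010, p(28)=3718, p(29)=4565, p(30)=5604, p(31)=6842, p(32)=8349, p(33)=10143, p(34)=12310, p(35)=14883, p(36)=17977, p(37)=21637, p(38)=26015, p(39)=31185, p(40)=37338, p(41)=44583, p(42)=53174, p(43)=63261, p(44)=75175, p(45)=89134, p(46)=105558, p(47)=124754, p(48)=147273, p(49)=173525, p(50)=204226, p(51)=239943, p(52)=281589, p(53)=329931, p(54)=386155, p(55)=451276, p(56)=526823, p(57)=614154, p(58)=715220, p(59)=831820, p(60)=966467, p(61)=1121505, p(62)=1300156, p(63)=1505499, p(64)=1741630, p(65)=2012558, p(66)=2323520, p(67)=2679689, p(68)=3087735, p(69)=3554345, p(70)=4087968, p(71)=4697205, p(72)=5392783, p(73)=6185689, p(74)=7089500, p(75)=8118264, p(76)=9289091, p(77)=10619863, p(78)=12132164, p(79)=13848650, p(80)=15796476, p(81)=18004327, p(82)=20506255, p(83)=23338469, p(84)=26543660, p(85)=30167357.
Final step: p(86) = p(85) + p(84) - p(81) - p(79) + p(74) + p(71) - p(64) - p(60) + p(51) + p(46) - p(35) - p(29) + p(16) + p(9)
= 30167357 + 26543660 - 18004327 - 13848650 + 7089500 + 4697205 - 1741630 - 966467 + 239943 + 105558 - 14883 - 4565 + 231 + 30
= 34262962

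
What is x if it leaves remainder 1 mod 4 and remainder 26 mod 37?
137

Using Chinese Remainder Theorem:
M = 4 × 37 = 148
M1 = 37, M2 = 4
y1 = 37^(-1) mod 4 = 1
y2 = 4^(-1) mod 37 = 28
x = (1×37×1 + 26×4×28) mod 148 = 137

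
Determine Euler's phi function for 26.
12

26 = 2 × 13
φ(n) = n × ∏(1 - 1/p) for each prime p dividing n
φ(26) = 26 × (1 - 1/2) × (1 - 1/13) = 12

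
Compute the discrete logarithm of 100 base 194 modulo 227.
208

Baby-step giant-step with step n = ⌈√227⌉ = 16.
Baby steps 194^j mod 227 (j:value) for j=0..15: 0:1, 1:194, 2:181, 3:156, 4:73, 5:88, 6:47, 7:38, 8:108, 9:68, 10:26, 11:50, 12:166, 13:197, 14:82, 15:18.
Giant-step multiplier: 194^(-16) ≡ 194^(226-16) = 194^210 ≡ 167 (mod 227).
Giant steps γ_i = 100·167^i mod 227: γ_0=100, γ_1=129, γ_2=205, γ_3=185, γ_4=23, γ_5=209, γ_6=172, γ_7=122, γ_8=171, γ_9=182, γ_10=203, γ_11=78, γ_12=87, γ_13=1 (in table at j=0).
x = i·n + j = 13·16 + 0 = 208.
Check: 194^208 ≡ 100 (mod 227).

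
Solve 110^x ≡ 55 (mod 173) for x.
102

Baby-step giant-step with step n = ⌈√173⌉ = 14.
Baby steps 110^j mod 173 (j:value) for j=0..13: 0:1, 1:110, 2:163, 3:111, 4:100, 5:101, 6:38, 7:28, 8:139, 9:66, 10:167, 11:32, 12:60, 13:26.
Giant-step multiplier: 110^(-14) ≡ 110^(172-14) = 110^158 ≡ 126 (mod 173).
Giant steps γ_i = 55·126^i mod 173: γ_0=55, γ_1=10, γ_2=49, γ_3=119, γ_4=116, γ_5=84, γ_6=31, γ_7=100 (in table at j=4).
x = i·n + j = 7·14 + 4 = 102.
Check: 110^102 ≡ 55 (mod 173).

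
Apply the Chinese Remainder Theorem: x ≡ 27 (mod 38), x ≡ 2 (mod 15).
407

Using Chinese Remainder Theorem:
M = 38 × 15 = 570
M1 = 15, M2 = 38
y1 = 15^(-1) mod 38 = 33
y2 = 38^(-1) mod 15 = 2
x = (27×15×33 + 2×38×2) mod 570 = 407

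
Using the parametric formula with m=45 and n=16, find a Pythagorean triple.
(1769, 1440, 2281)

Euclid's formula: a = m² - n², b = 2mn, c = m² + n²
m = 45, n = 16
a = 45² - 16² = 2025 - 256 = 1769
b = 2 × 45 × 16 = 1440
c = 45² + 16² = 2025 + 256 = 2281
Verification: 1769² + 1440² = 3129361 + 2073600 = 5202961 = 2281² ✓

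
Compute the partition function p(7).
15

p(n) counts ways to write n as a sum of positive integers (order ignored).
Examples: 7; 6 + 1; 5 + 2; 5 + 1 + 1; 4 + 3; ... (15 total)
p(7) = 15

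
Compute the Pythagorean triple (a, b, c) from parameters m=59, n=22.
(2997, 2596, 3965)

Euclid's formula: a = m² - n², b = 2mn, c = m² + n²
m = 59, n = 22
a = 59² - 22² = 3481 - 484 = 2997
b = 2 × 59 × 22 = 2596
c = 59² + 22² = 3481 + 484 = 3965
Verification: 2997² + 2596² = 8982009 + 6739216 = 15721225 = 3965² ✓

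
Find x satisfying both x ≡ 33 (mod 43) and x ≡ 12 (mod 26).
506

Using Chinese Remainder Theorem:
M = 43 × 26 = 1118
M1 = 26, M2 = 43
y1 = 26^(-1) mod 43 = 5
y2 = 43^(-1) mod 26 = 23
x = (33×26×5 + 12×43×23) mod 1118 = 506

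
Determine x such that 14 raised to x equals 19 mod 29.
5

Baby-step giant-step with step n = ⌈√29⌉ = 6.
Baby steps 14^j mod 29 (j:value) for j=0..5: 0:1, 1:14, 2:22, 3:18, 4:20, 5:19.
h = 19 is already in the table at j=5, so x = 5.
Check: 14^5 ≡ 19 (mod 29).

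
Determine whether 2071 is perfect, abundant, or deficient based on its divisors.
deficient

Proper divisors of 2071: sum = 1 + 19 + 109 = 129
Since 129 < 2071, 2071 is deficient.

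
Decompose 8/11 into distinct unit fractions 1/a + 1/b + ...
1/2 + 1/5 + 1/37 + 1/4070

Greedy algorithm:
8/11: ceiling(11/8) = 2, use 1/2
5/22: ceiling(22/5) = 5, use 1/5
3/110: ceiling(110/3) = 37, use 1/37
1/4070: ceiling(4070/1) = 4070, use 1/4070
Result: 8/11 = 1/2 + 1/5 + 1/37 + 1/4070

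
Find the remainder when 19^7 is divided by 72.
19

Repeated squaring. Binary of 7 = 111.
19^1 ≡ 19 (mod 72); 19^2 ≡ 1 (mod 72); 19^4 ≡ 1 (mod 72)
19^7 = 19^1 × 19^2 × 19^4 ≡ 19 (mod 72)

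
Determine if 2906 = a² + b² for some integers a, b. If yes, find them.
35² + 41² (a=35, b=41)

Factorization: 2906 = 2 × 1453
By Fermat: n is sum of two squares iff every prime p ≡ 3 (mod 4) appears to even power.
All primes ≡ 3 (mod 4) appear to even power.
Search a = 0, 1, 2, … for 2906 - a² a perfect square: first hit at a = 35: 2906 - 1225 = 1681 = 41².
2906 = 35² + 41² = 1225 + 1681 ✓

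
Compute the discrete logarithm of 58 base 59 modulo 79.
3

Baby-step giant-step with step n = ⌈√79⌉ = 9.
Baby steps 59^j mod 79 (j:value) for j=0..8: 0:1, 1:59, 2:5, 3:58, 4:25, 5:53, 6:46, 7:28, 8:72.
h = 58 is already in the table at j=3, so x = 3.
Check: 59^3 ≡ 58 (mod 79).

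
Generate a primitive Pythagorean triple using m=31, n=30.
(61, 1860, 1861)

Euclid's formula: a = m² - n², b = 2mn, c = m² + n²
m = 31, n = 30
a = 31² - 30² = 961 - 900 = 61
b = 2 × 31 × 30 = 1860
c = 31² + 30² = 961 + 900 = 1861
Verification: 61² + 1860² = 3721 + 3459600 = 3463321 = 1861² ✓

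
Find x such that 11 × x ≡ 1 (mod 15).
11

gcd(11, 15) = 1, so the inverse exists.
Extended Euclidean algorithm on (15, 11):
15 = 1 × 11 + 4  ⟹  4 = (1)·15 + (-1)·11
11 = 2 × 4 + 3  ⟹  3 = (-2)·15 + (3)·11
4 = 1 × 3 + 1  ⟹  1 = (3)·15 + (-4)·11
So (-4)·11 ≡ 1 (mod 15), i.e. 11^(-1) ≡ -4 ≡ 11 (mod 15).
Check: 11 × 11 = 121 ≡ 1 (mod 15)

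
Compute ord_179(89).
89

179 is prime, so ord(89) divides φ(179) = 178.
Divisors of 178: 1, 2, 89, 178.
Repeated squaring: 89^1 ≡ 89, 89^2 ≡ 45, 89^4 ≡ 56, 89^8 ≡ 93, 89^16 ≡ 57, 89^32 ≡ 27, 89^64 ≡ 13, 89^128 ≡ 169 (mod 179).
Test 89^d mod 179 for each divisor d in increasing order:
89^1 ≡ 89
89^2 ≡ 45
89^89 = 89^64·89^16·89^8·89^1 ≡ 1  ← first divisor giving 1
The order is 89.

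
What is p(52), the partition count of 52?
281589

p(n) counts ways to write n as a sum of positive integers (order ignored).
Euler's pentagonal recurrence: p(k) = p(k-1) + p(k-2) - p(k-5) - p(k-7) + p(k-12) + p(k-15) - ... (offsets j(3j∓1)/2, signs ++--, p(0)=1, p(<0)=0).
DP table for k = 0..51: p(0)=1, p(1)=1, p(2)=2, p(3)=3, p(4)=5, p(5)=7, p(6)=11, p(7)=15, p(8)=22, p(9)=30, p(10)=42, p(11)=56, p(12)=77, p(13)=101, p(14)=135, p(15)=176, p(16)=231, p(17)=297, p(18)=385, p(19)=490, p(20)=627, p(21)=792, p(22)=1002, p(23)=1255, p(24)=1575, p(25)=1958, p(26)=2436, p(27)=3010, p(28)=3718, p(29)=4565, p(30)=5604, p(31)=6842, p(32)=8349, p(33)=10143, p(34)=12310, p(35)=14883, p(36)=17977, p(37)=21637, p(38)=26015, p(39)=31185, p(40)=37338, p(41)=44583, p(42)=53174, p(43)=63261, p(44)=75175, p(45)=89134, p(46)=105558, p(47)=124754, p(48)=147273, p(49)=173525, p(50)=204226, p(51)=239943.
Final step: p(52) = p(51) + p(50) - p(47) - p(45) + p(40) + p(37) - p(30) - p(26) + p(17) + p(12) - p(1)
= 239943 + 204226 - 124754 - 89134 + 37338 + 21637 - 5604 - 2436 + 297 + 77 - 1
= 281589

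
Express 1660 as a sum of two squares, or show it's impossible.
Not possible

Factorization: 1660 = 2^2 × 5 × 83
By Fermat: n is sum of two squares iff every prime p ≡ 3 (mod 4) appears to even power.
Prime(s) ≡ 3 (mod 4) with odd exponent: [(83, 1)]
Therefore 1660 cannot be expressed as a² + b².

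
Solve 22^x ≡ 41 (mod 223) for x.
150

Baby-step giant-step with step n = ⌈√223⌉ = 15.
Baby steps 22^j mod 223 (j:value) for j=0..14: 0:1, 1:22, 2:38, 3:167, 4:106, 5:102, 6:14, 7:85, 8:86, 9:108, 10:146, 11:90, 12:196, 13:75, 14:89.
Giant-step multiplier: 22^(-15) ≡ 22^(222-15) = 22^207 ≡ 91 (mod 223).
Giant steps γ_i = 41·91^i mod 223: γ_0=41, γ_1=163, γ_2=115, γ_3=207, γ_4=105, γ_5=189, γ_6=28, γ_7=95, γ_8=171, γ_9=174, γ_10=1 (in table at j=0).
x = i·n + j = 10·15 + 0 = 150.
Check: 22^150 ≡ 41 (mod 223).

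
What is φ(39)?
24

39 = 3 × 13
φ(n) = n × ∏(1 - 1/p) for each prime p dividing n
φ(39) = 39 × (1 - 1/3) × (1 - 1/13) = 24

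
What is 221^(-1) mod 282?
245

gcd(221, 282) = 1, so the inverse exists.
Extended Euclidean algorithm on (282, 221):
282 = 1 × 221 + 61  ⟹  61 = (1)·282 + (-1)·221
221 = 3 × 61 + 38  ⟹  38 = (-3)·282 + (4)·221
61 = 1 × 38 + 23  ⟹  23 = (4)·282 + (-5)·221
38 = 1 × 23 + 15  ⟹  15 = (-7)·282 + (9)·221
23 = 1 × 15 + 8  ⟹  8 = (11)·282 + (-14)·221
15 = 1 × 8 + 7  ⟹  7 = (-18)·282 + (23)·221
8 = 1 × 7 + 1  ⟹  1 = (29)·282 + (-37)·221
So (-37)·221 ≡ 1 (mod 282), i.e. 221^(-1) ≡ -37 ≡ 245 (mod 282).
Check: 221 × 245 = 54145 ≡ 1 (mod 282)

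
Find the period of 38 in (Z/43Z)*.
21

43 is prime, so ord(38) divides φ(43) = 42.
Divisors of 42: 1, 2, 3, 6, 7, 14, 21, 42.
Repeated squaring: 38^1 ≡ 38, 38^2 ≡ 25, 38^4 ≡ 23, 38^8 ≡ 13, 38^16 ≡ 40, 38^32 ≡ 9 (mod 43).
Test 38^d mod 43 for each divisor d in increasing order:
38^1 ≡ 38
38^2 ≡ 25
38^3 = 38^2·38^1 ≡ 4
38^6 = 38^4·38^2 ≡ 16
38^7 = 38^4·38^2·38^1 ≡ 6
38^14 = 38^8·38^4·38^2 ≡ 36
38^21 = 38^16·38^4·38^1 ≡ 1  ← first divisor giving 1
The order is 21.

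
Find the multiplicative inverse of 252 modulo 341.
318

gcd(252, 341) = 1, so the inverse exists.
Extended Euclidean algorithm on (341, 252):
341 = 1 × 252 + 89  ⟹  89 = (1)·341 + (-1)·252
252 = 2 × 89 + 74  ⟹  74 = (-2)·341 + (3)·252
89 = 1 × 74 + 15  ⟹  15 = (3)·341 + (-4)·252
74 = 4 × 15 + 14  ⟹  14 = (-14)·341 + (19)·252
15 = 1 × 14 + 1  ⟹  1 = (17)·341 + (-23)·252
So (-23)·252 ≡ 1 (mod 341), i.e. 252^(-1) ≡ -23 ≡ 318 (mod 341).
Check: 252 × 318 = 80136 ≡ 1 (mod 341)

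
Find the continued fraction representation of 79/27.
[2; 1, 12, 2]

Euclidean algorithm steps:
79 = 2 × 27 + 25
27 = 1 × 25 + 2
25 = 12 × 2 + 1
2 = 2 × 1 + 0
Continued fraction: [2; 1, 12, 2]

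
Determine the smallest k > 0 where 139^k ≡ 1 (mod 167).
166

167 is prime, so ord(139) divides φ(167) = 166.
Divisors of 166: 1, 2, 83, 166.
Repeated squaring: 139^1 ≡ 139, 139^2 ≡ 116, 139^4 ≡ 96, 139^8 ≡ 31, 139^16 ≡ 126, 139^32 ≡ 11, 139^64 ≡ 121, 139^128 ≡ 112 (mod 167).
Test 139^d mod 167 for each divisor d in increasing order:
139^1 ≡ 139
139^2 ≡ 116
139^83 = 139^64·139^16·139^2·139^1 ≡ 166
139^166 = 139^128·139^32·139^4·139^2 ≡ 1  ← first divisor giving 1
The order is 166.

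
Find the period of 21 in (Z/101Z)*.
50

101 is prime, so ord(21) divides φ(101) = 100.
Divisors of 100: 1, 2, 4, 5, 10, 20, 25, 50, 100.
Repeated squaring: 21^1 ≡ 21, 21^2 ≡ 37, 21^4 ≡ 56, 21^8 ≡ 5, 21^16 ≡ 25, 21^32 ≡ 19, 21^64 ≡ 58 (mod 101).
Test 21^d mod 101 for each divisor d in increasing order:
21^1 ≡ 21
21^2 ≡ 37
21^4 ≡ 56
21^5 = 21^4·21^1 ≡ 65
21^10 = 21^8·21^2 ≡ 84
21^20 = 21^16·21^4 ≡ 87
21^25 = 21^16·21^8·21^1 ≡ 100
21^50 = 21^32·21^16·21^2 ≡ 1  ← first divisor giving 1
The order is 50.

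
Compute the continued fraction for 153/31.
[4; 1, 14, 2]

Euclidean algorithm steps:
153 = 4 × 31 + 29
31 = 1 × 29 + 2
29 = 14 × 2 + 1
2 = 2 × 1 + 0
Continued fraction: [4; 1, 14, 2]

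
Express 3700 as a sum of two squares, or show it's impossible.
10² + 60² (a=10, b=60)

Factorization: 3700 = 2^2 × 5^2 × 37
By Fermat: n is sum of two squares iff every prime p ≡ 3 (mod 4) appears to even power.
All primes ≡ 3 (mod 4) appear to even power.
Search a = 0, 1, 2, … for 3700 - a² a perfect square: first hit at a = 10: 3700 - 100 = 3600 = 60².
3700 = 10² + 60² = 100 + 3600 ✓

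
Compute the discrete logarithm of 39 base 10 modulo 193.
171

Baby-step giant-step with step n = ⌈√193⌉ = 14.
Baby steps 10^j mod 193 (j:value) for j=0..13: 0:1, 1:10, 2:100, 3:35, 4:157, 5:26, 6:67, 7:91, 8:138, 9:29, 10:97, 11:5, 12:50, 13:114.
Giant-step multiplier: 10^(-14) ≡ 10^(192-14) = 10^178 ≡ 75 (mod 193).
Giant steps γ_i = 39·75^i mod 193: γ_0=39, γ_1=30, γ_2=127, γ_3=68, γ_4=82, γ_5=167, γ_6=173, γ_7=44, γ_8=19, γ_9=74, γ_10=146, γ_11=142, γ_12=35 (in table at j=3).
x = i·n + j = 12·14 + 3 = 171.
Check: 10^171 ≡ 39 (mod 193).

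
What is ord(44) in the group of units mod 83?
41

83 is prime, so ord(44) divides φ(83) = 82.
Divisors of 82: 1, 2, 41, 82.
Repeated squaring: 44^1 ≡ 44, 44^2 ≡ 27, 44^4 ≡ 65, 44^8 ≡ 75, 44^16 ≡ 64, 44^32 ≡ 29, 44^64 ≡ 11 (mod 83).
Test 44^d mod 83 for each divisor d in increasing order:
44^1 ≡ 44
44^2 ≡ 27
44^41 = 44^32·44^8·44^1 ≡ 1  ← first divisor giving 1
The order is 41.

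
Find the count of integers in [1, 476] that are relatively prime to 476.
192

476 = 2^2 × 7 × 17
φ(n) = n × ∏(1 - 1/p) for each prime p dividing n
φ(476) = 476 × (1 - 1/2) × (1 - 1/7) × (1 - 1/17) = 192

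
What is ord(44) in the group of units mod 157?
78

157 is prime, so ord(44) divides φ(157) = 156.
Divisors of 156: 1, 2, 3, 4, 6, 12, 13, 26, 39, 52, 78, 156.
Repeated squaring: 44^1 ≡ 44, 44^2 ≡ 52, 44^4 ≡ 35, 44^8 ≡ 126, 44^16 ≡ 19, 44^32 ≡ 47, 44^64 ≡ 11, 44^128 ≡ 121 (mod 157).
Test 44^d mod 157 for each divisor d in increasing order:
44^1 ≡ 44
44^2 ≡ 52
44^3 = 44^2·44^1 ≡ 90
44^4 ≡ 35
44^6 = 44^4·44^2 ≡ 93
44^12 = 44^8·44^4 ≡ 14
44^13 = 44^8·44^4·44^1 ≡ 145
44^26 = 44^16·44^8·44^2 ≡ 144
44^39 = 44^32·44^4·44^2·44^1 ≡ 156
44^52 = 44^32·44^16·44^4 ≡ 12
44^78 = 44^64·44^8·44^4·44^2 ≡ 1  ← first divisor giving 1
The order is 78.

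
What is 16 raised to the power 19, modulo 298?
294

Repeated squaring. Binary of 19 = 10011.
16^1 ≡ 16 (mod 298); 16^2 ≡ 256 (mod 298); 16^4 ≡ 274 (mod 298); 16^8 ≡ 278 (mod 298); 16^16 ≡ 102 (mod 298)
16^19 = 16^1 × 16^2 × 16^16 ≡ 294 (mod 298)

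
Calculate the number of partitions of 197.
3068829878530

p(n) counts ways to write n as a sum of positive integers (order ignored).
Euler's pentagonal recurrence: p(k) = p(k-1) + p(k-2) - p(k-5) - p(k-7) + p(k-12) + p(k-15) - ... (offsets j(3j∓1)/2, signs ++--, p(0)=1, p(<0)=0).
DP table for k = 0..196: p(0)=1, p(1)=1, p(2)=2, p(3)=3, p(4)=5, p(5)=7, p(6)=11, p(7)=15, p(8)=22, p(9)=30, p(10)=42, p(11)=56, p(12)=77, p(13)=101, p(14)=135, p(15)=176, p(16)=231, p(17)=297, p(18)=385, p(19)=490, p(20)=627, p(21)=792, p(22)=1002, p(23)=1255, p(24)=1575, p(25)=1958, p(26)=2436, p(27)=3010, p(28)=3718, p(29)=4565, p(30)=5604, p(31)=6842, p(32)=8349, p(33)=10143, p(34)=12310, p(35)=14883, p(36)=17977, p(37)=21637, p(38)=26015, p(39)=31185, p(40)=37338, p(41)=44583, p(42)=53174, p(43)=63261, p(44)=75175, p(45)=89134, p(46)=105558, p(47)=124754, p(48)=147273, p(49)=173525, p(50)=204226, p(51)=239943, p(52)=281589, p(53)=329931, p(54)=386155, p(55)=451276, p(56)=526823, p(57)=614154, p(58)=715220, p(59)=831820, p(60)=966467, p(61)=1121505, p(62)=1300156, p(63)=1505499, p(64)=1741630, p(65)=2012558, p(66)=2323520, p(67)=2679689, p(68)=3087735, p(69)=3554345, p(70)=4087968, p(71)=4697205, p(72)=5392783, p(73)=6185689, p(74)=7089500, p(75)=8118264, p(76)=9289091, p(77)=10619863, p(78)=12132164, p(79)=13848650, p(80)=15796476, p(81)=18004327, p(82)=20506255, p(83)=23338469, p(84)=26543660, p(85)=30167357, p(86)=34262962, p(87)=38887673, p(88)=44108109, p(89)=49995925, p(90)=56634173, p(91)=64112359, p(92)=72533807, p(93)=82010177, p(94)=92669720, p(95)=104651419, p(96)=118114304, p(97)=133230930, p(98)=150198136, p(99)=169229875, p(100)=190569292, p(101)=214481126, p(102)=241265379, p(103)=271248950, p(104)=304801365, p(105)=342325709, p(106)=384276336, p(107)=431149389, p(108)=483502844, p(109)=541946240, p(110)=607163746, p(111)=679903203, p(112)=761002156, p(113)=851376628, p(114)=952050665, p(115)=1064144451, p(116)=1188908248, p(117)=1327710076, p(118)=1482074143, p(119)=1653668665, p(120)=1844349560, p(121)=2056148051, p(122)=2291320912, p(123)=2552338241, p(124)=2841940500, p(125)=3163127352, p(126)=3519222692, p(127)=3913864295, p(128)=4351078600, p(129)=4835271870, p(130)=5371315400, p(131)=5964539504, p(132)=6620830889, p(133)=7346629512, p(134)=8149040695, p(135)=9035836076, p(136)=10015581680, p(137)=11097645016, p(138)=12292341831, p(139)=13610949895, p(140)=15065878135, p(141)=16670689208, p(142)=18440293320, p(143)=20390982757, p(144)=22540654445, p(145)=24908858009, p(146)=27517052599, p(147)=30388671978, p(148)=33549419497, p(149)=37027355200, p(150)=40853235313, p(151)=45060624582, p(152)=49686288421, p(153)=54770336324, p(154)=60356673280, p(155)=66493182097, p(156)=73232243759, p(157)=80630964769, p(158)=88751778802, p(159)=97662728555, p(160)=107438159466, p(161)=118159068427, p(162)=129913904637, p(163)=142798995930, p(164)=156919475295, p(165)=172389800255, p(166)=189334822579, p(167)=207890420102, p(168)=228204732751, p(169)=250438925115, p(170)=274768617130, p(171)=301384802048, p(172)=330495499613, p(173)=362326859895, p(174)=397125074750, p(175)=435157697830, p(176)=476715857290, p(177)=522115831195, p(178)=571701605655, p(179)=625846753120, p(180)=684957390936, p(181)=749474411781, p(182)=819876908323, p(183)=896684817527, p(184)=980462880430, p(185)=1071823774337, p(186)=1171432692373, p(187)=1280011042268, p(188)=1398341745571, p(189)=1527273599625, p(190)=1667727404093, p(191)=1820701100652, p(192)=1987276856363, p(193)=2168627105469, p(194)=2366022741845, p(195)=2580840212973, p(196)=2814570987591.
Final step: p(197) = p(196) + p(195) - p(192) - p(190) + p(185) + p(182) - p(175) - p(171) + p(162) + p(157) - p(146) - p(140) + p(127) + p(120) - p(105) - p(97) + p(80) + p(71) - p(52) - p(42) + p(21) + p(10)
= 2814570987591 + 2580840212973 - 1987276856363 - 1667727404093 + 1071823774337 + 819876908323 - 435157697830 - 301384802048 + 129913904637 + 80630964769 - 27517052599 - 15065878135 + 3913864295 + 1844349560 - 342325709 - 133230930 + 15796476 + 4697205 - 281589 - 53174 + 792 + 42
= 3068829878530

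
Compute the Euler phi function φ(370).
144

370 = 2 × 5 × 37
φ(n) = n × ∏(1 - 1/p) for each prime p dividing n
φ(370) = 370 × (1 - 1/2) × (1 - 1/5) × (1 - 1/37) = 144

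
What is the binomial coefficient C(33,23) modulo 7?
5

Using Lucas' theorem:
Write n=33 and k=23 in base 7:
n in base 7: [4, 5]
k in base 7: [3, 2]
C(33,23) mod 7 = ∏ C(n_i, k_i) mod 7
Digit binomials (mod 7): C(4,3) = 4; C(5,2) = 10 ≡ 3
Product: 4 × 3 = 12 ≡ 5 (mod 7)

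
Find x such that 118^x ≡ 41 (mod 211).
139

Baby-step giant-step with step n = ⌈√211⌉ = 15.
Baby steps 118^j mod 211 (j:value) for j=0..14: 0:1, 1:118, 2:209, 3:186, 4:4, 5:50, 6:203, 7:111, 8:16, 9:200, 10:179, 11:22, 12:64, 13:167, 14:83.
Giant-step multiplier: 118^(-15) ≡ 118^(210-15) = 118^195 ≡ 12 (mod 211).
Giant steps γ_i = 41·12^i mod 211: γ_0=41, γ_1=70, γ_2=207, γ_3=163, γ_4=57, γ_5=51, γ_6=190, γ_7=170, γ_8=141, γ_9=4 (in table at j=4).
x = i·n + j = 9·15 + 4 = 139.
Check: 118^139 ≡ 41 (mod 211).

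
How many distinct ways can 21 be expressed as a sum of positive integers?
792

p(n) counts ways to write n as a sum of positive integers (order ignored).
Euler's pentagonal recurrence: p(k) = p(k-1) + p(k-2) - p(k-5) - p(k-7) + p(k-12) + p(k-15) - ... (offsets j(3j∓1)/2, signs ++--, p(0)=1, p(<0)=0).
DP table for k = 0..20: p(0)=1, p(1)=1, p(2)=2, p(3)=3, p(4)=5, p(5)=7, p(6)=11, p(7)=15, p(8)=22, p(9)=30, p(10)=42, p(11)=56, p(12)=77, p(13)=101, p(14)=135, p(15)=176, p(16)=231, p(17)=297, p(18)=385, p(19)=490, p(20)=627.
Final step: p(21) = p(20) + p(19) - p(16) - p(14) + p(9) + p(6)
= 627 + 490 - 231 - 135 + 30 + 11
= 792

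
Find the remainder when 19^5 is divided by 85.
49

Repeated squaring. Binary of 5 = 101.
19^1 ≡ 19 (mod 85); 19^2 ≡ 21 (mod 85); 19^4 ≡ 16 (mod 85)
19^5 = 19^1 × 19^4 ≡ 49 (mod 85)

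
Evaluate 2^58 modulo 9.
7

Repeated squaring. Binary of 58 = 111010.
2^1 ≡ 2 (mod 9); 2^2 ≡ 4 (mod 9); 2^4 ≡ 7 (mod 9); 2^8 ≡ 4 (mod 9); 2^16 ≡ 7 (mod 9); 2^32 ≡ 4 (mod 9)
2^58 = 2^2 × 2^8 × 2^16 × 2^32 ≡ 7 (mod 9)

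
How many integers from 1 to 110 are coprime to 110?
40

110 = 2 × 5 × 11
φ(n) = n × ∏(1 - 1/p) for each prime p dividing n
φ(110) = 110 × (1 - 1/2) × (1 - 1/5) × (1 - 1/11) = 40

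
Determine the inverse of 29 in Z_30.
29

gcd(29, 30) = 1, so the inverse exists.
Extended Euclidean algorithm on (30, 29):
30 = 1 × 29 + 1  ⟹  1 = (1)·30 + (-1)·29
So (-1)·29 ≡ 1 (mod 30), i.e. 29^(-1) ≡ -1 ≡ 29 (mod 30).
Check: 29 × 29 = 841 ≡ 1 (mod 30)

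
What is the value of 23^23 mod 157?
2

Repeated squaring. Binary of 23 = 10111.
23^1 ≡ 23 (mod 157); 23^2 ≡ 58 (mod 157); 23^4 ≡ 67 (mod 157); 23^8 ≡ 93 (mod 157); 23^16 ≡ 14 (mod 157)
23^23 = 23^1 × 23^2 × 23^4 × 23^16 ≡ 2 (mod 157)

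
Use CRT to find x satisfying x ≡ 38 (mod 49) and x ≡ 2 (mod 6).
38

Using Chinese Remainder Theorem:
M = 49 × 6 = 294
M1 = 6, M2 = 49
y1 = 6^(-1) mod 49 = 41
y2 = 49^(-1) mod 6 = 1
x = (38×6×41 + 2×49×1) mod 294 = 38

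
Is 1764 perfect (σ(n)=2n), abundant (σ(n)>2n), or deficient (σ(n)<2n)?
abundant

Proper divisors of 1764: sum = 1 + 2 + 3 + 4 + 6 + 7 + 9 + 12 + ... + 294 + 441 + 588 + 882 (26 divisors) = 3423
Since 3423 > 1764, 1764 is abundant.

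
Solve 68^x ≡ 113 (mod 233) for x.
126

Baby-step giant-step with step n = ⌈√233⌉ = 16.
Baby steps 68^j mod 233 (j:value) for j=0..15: 0:1, 1:68, 2:197, 3:115, 4:131, 5:54, 6:177, 7:153, 8:152, 9:84, 10:120, 11:5, 12:107, 13:53, 14:109, 15:189.
Giant-step multiplier: 68^(-16) ≡ 68^(232-16) = 68^216 ≡ 63 (mod 233).
Giant steps γ_i = 113·63^i mod 233: γ_0=113, γ_1=129, γ_2=205, γ_3=100, γ_4=9, γ_5=101, γ_6=72, γ_7=109 (in table at j=14).
x = i·n + j = 7·16 + 14 = 126.
Check: 68^126 ≡ 113 (mod 233).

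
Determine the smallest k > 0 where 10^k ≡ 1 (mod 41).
5

41 is prime, so ord(10) divides φ(41) = 40.
Divisors of 40: 1, 2, 4, 5, 8, 10, 20, 40.
Repeated squaring: 10^1 ≡ 10, 10^2 ≡ 18, 10^4 ≡ 37, 10^8 ≡ 16, 10^16 ≡ 10, 10^32 ≡ 18 (mod 41).
Test 10^d mod 41 for each divisor d in increasing order:
10^1 ≡ 10
10^2 ≡ 18
10^4 ≡ 37
10^5 = 10^4·10^1 ≡ 1  ← first divisor giving 1
The order is 5.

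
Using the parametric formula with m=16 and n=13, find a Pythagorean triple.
(87, 416, 425)

Euclid's formula: a = m² - n², b = 2mn, c = m² + n²
m = 16, n = 13
a = 16² - 13² = 256 - 169 = 87
b = 2 × 16 × 13 = 416
c = 16² + 13² = 256 + 169 = 425
Verification: 87² + 416² = 7569 + 173056 = 180625 = 425² ✓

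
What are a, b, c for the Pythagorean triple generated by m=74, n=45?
(3451, 6660, 7501)

Euclid's formula: a = m² - n², b = 2mn, c = m² + n²
m = 74, n = 45
a = 74² - 45² = 5476 - 2025 = 3451
b = 2 × 74 × 45 = 6660
c = 74² + 45² = 5476 + 2025 = 7501
Verification: 3451² + 6660² = 11909401 + 44355600 = 56265001 = 7501² ✓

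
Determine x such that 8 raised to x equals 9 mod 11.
2

Baby-step giant-step with step n = ⌈√11⌉ = 4.
Baby steps 8^j mod 11 (j:value) for j=0..3: 0:1, 1:8, 2:9, 3:6.
h = 9 is already in the table at j=2, so x = 2.
Check: 8^2 ≡ 9 (mod 11).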